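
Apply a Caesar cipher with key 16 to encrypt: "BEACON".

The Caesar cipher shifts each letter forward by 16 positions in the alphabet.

Step 1: For each letter, shift forward by 16 positions (mod 26).
  B (position 1) -> position (1+16) mod 26 = 17 -> R
  E (position 4) -> position (4+16) mod 26 = 20 -> U
  A (position 0) -> position (0+16) mod 26 = 16 -> Q
  C (position 2) -> position (2+16) mod 26 = 18 -> S
  O (position 14) -> position (14+16) mod 26 = 4 -> E
  N (position 13) -> position (13+16) mod 26 = 3 -> D
Result: RUQSED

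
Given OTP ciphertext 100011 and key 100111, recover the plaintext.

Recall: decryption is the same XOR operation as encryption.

Step 1: XOR ciphertext with key:
  Ciphertext: 100011
  Key:        100111
  XOR:        000100
Step 2: Plaintext = 000100 = 4 in decimal.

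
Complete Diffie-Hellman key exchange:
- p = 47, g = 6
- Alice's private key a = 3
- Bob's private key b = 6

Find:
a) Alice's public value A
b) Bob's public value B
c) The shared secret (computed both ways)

Step 1: A = g^a mod p = 6^3 mod 47 = 28.
Step 2: B = g^b mod p = 6^6 mod 47 = 32.
Step 3: Alice computes s = B^a mod p = 32^3 mod 47 = 9.
Step 4: Bob computes s = A^b mod p = 28^6 mod 47 = 9.
Both sides agree: shared secret = 9.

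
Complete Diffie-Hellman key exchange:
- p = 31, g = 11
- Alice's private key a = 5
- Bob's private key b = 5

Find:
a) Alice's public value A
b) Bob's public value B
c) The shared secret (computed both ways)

Step 1: A = g^a mod p = 11^5 mod 31 = 6.
Step 2: B = g^b mod p = 11^5 mod 31 = 6.
Step 3: Alice computes s = B^a mod p = 6^5 mod 31 = 26.
Step 4: Bob computes s = A^b mod p = 6^5 mod 31 = 26.
Both sides agree: shared secret = 26.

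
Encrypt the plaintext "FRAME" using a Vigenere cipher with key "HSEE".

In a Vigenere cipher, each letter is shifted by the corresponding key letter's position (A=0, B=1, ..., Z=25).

Step 1: Repeat key to match plaintext length:
  Plaintext: FRAME
  Key:       HSEEH
Step 2: Encrypt each letter:
  F(5) + H(7) = (5+7) mod 26 = 12 = M
  R(17) + S(18) = (17+18) mod 26 = 9 = J
  A(0) + E(4) = (0+4) mod 26 = 4 = E
  M(12) + E(4) = (12+4) mod 26 = 16 = Q
  E(4) + H(7) = (4+7) mod 26 = 11 = L
Ciphertext: MJEQL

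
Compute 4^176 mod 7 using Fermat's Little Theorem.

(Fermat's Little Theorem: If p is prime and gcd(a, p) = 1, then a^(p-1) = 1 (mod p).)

Step 1: Since 7 is prime, by Fermat's Little Theorem: 4^6 = 1 (mod 7).
Step 2: Reduce exponent: 176 mod 6 = 2.
Step 3: So 4^176 = 4^2 (mod 7).
Step 4: 4^2 mod 7 = 2.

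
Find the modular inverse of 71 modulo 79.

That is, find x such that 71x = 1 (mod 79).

Step 1: We need x such that 71 * x = 1 (mod 79).
Step 2: Using the extended Euclidean algorithm or trial:
  71 * 69 = 4899 = 62 * 79 + 1.
Step 3: Since 4899 mod 79 = 1, the inverse is x = 69.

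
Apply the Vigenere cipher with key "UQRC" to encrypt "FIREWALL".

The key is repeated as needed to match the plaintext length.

Step 1: Repeat key to match plaintext length:
  Plaintext: FIREWALL
  Key:       UQRCUQRC
Step 2: Encrypt each letter:
  F(5) + U(20) = (5+20) mod 26 = 25 = Z
  I(8) + Q(16) = (8+16) mod 26 = 24 = Y
  R(17) + R(17) = (17+17) mod 26 = 8 = I
  E(4) + C(2) = (4+2) mod 26 = 6 = G
  W(22) + U(20) = (22+20) mod 26 = 16 = Q
  A(0) + Q(16) = (0+16) mod 26 = 16 = Q
  L(11) + R(17) = (11+17) mod 26 = 2 = C
  L(11) + C(2) = (11+2) mod 26 = 13 = N
Ciphertext: ZYIGQQCN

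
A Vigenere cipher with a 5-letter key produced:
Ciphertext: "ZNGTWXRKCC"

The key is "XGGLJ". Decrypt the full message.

Step 1: Key 'XGGLJ' has length 5. Extended key: XGGLJXGGLJ
Step 2: Decrypt each position:
  Z(25) - X(23) = 2 = C
  N(13) - G(6) = 7 = H
  G(6) - G(6) = 0 = A
  T(19) - L(11) = 8 = I
  W(22) - J(9) = 13 = N
  X(23) - X(23) = 0 = A
  R(17) - G(6) = 11 = L
  K(10) - G(6) = 4 = E
  C(2) - L(11) = 17 = R
  C(2) - J(9) = 19 = T
Plaintext: CHAINALERT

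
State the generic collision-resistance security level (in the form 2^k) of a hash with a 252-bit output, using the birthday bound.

Step 1: The birthday paradox gives collision probability ~50% after sqrt(2^n) = 2^(n/2) hashes.
Step 2: For 252-bit output: 2^(252/2) = 2^126.
Step 3: Approximately 2^126 hash computations needed.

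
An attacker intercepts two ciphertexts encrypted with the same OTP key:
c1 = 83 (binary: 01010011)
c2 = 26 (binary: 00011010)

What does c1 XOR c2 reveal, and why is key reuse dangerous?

Step 1: c1 XOR c2 = (m1 XOR k) XOR (m2 XOR k).
Step 2: By XOR associativity/commutativity: = m1 XOR m2 XOR k XOR k = m1 XOR m2.
Step 3: 01010011 XOR 00011010 = 01001001 = 73.
Step 4: The key cancels out! An attacker learns m1 XOR m2 = 73, revealing the relationship between plaintexts.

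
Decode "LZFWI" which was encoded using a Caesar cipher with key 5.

Step 1: Reverse the shift by subtracting 5 from each letter position.
  L (position 11) -> position (11-5) mod 26 = 6 -> G
  Z (position 25) -> position (25-5) mod 26 = 20 -> U
  F (position 5) -> position (5-5) mod 26 = 0 -> A
  W (position 22) -> position (22-5) mod 26 = 17 -> R
  I (position 8) -> position (8-5) mod 26 = 3 -> D
Decrypted message: GUARD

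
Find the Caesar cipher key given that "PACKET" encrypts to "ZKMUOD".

Step 1: Compare first letters: P (position 15) -> Z (position 25).
Step 2: Shift = (25 - 15) mod 26 = 10.
The shift value is 10.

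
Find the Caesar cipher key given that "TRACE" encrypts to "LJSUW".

Step 1: Compare first letters: T (position 19) -> L (position 11).
Step 2: Shift = (11 - 19) mod 26 = 18.
The shift value is 18.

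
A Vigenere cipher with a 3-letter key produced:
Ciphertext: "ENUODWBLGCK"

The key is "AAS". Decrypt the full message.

Step 1: Key 'AAS' has length 3. Extended key: AASAASAASAA
Step 2: Decrypt each position:
  E(4) - A(0) = 4 = E
  N(13) - A(0) = 13 = N
  U(20) - S(18) = 2 = C
  O(14) - A(0) = 14 = O
  D(3) - A(0) = 3 = D
  W(22) - S(18) = 4 = E
  B(1) - A(0) = 1 = B
  L(11) - A(0) = 11 = L
  G(6) - S(18) = 14 = O
  C(2) - A(0) = 2 = C
  K(10) - A(0) = 10 = K
Plaintext: ENCODEBLOCK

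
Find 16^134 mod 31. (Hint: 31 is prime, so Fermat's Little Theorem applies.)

Step 1: Since 31 is prime, by Fermat's Little Theorem: 16^30 = 1 (mod 31).
Step 2: Reduce exponent: 134 mod 30 = 14.
Step 3: So 16^134 = 16^14 (mod 31).
Step 4: 16^14 mod 31 = 2.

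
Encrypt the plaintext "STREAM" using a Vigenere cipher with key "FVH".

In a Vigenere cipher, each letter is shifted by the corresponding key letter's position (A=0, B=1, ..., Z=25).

Step 1: Repeat key to match plaintext length:
  Plaintext: STREAM
  Key:       FVHFVH
Step 2: Encrypt each letter:
  S(18) + F(5) = (18+5) mod 26 = 23 = X
  T(19) + V(21) = (19+21) mod 26 = 14 = O
  R(17) + H(7) = (17+7) mod 26 = 24 = Y
  E(4) + F(5) = (4+5) mod 26 = 9 = J
  A(0) + V(21) = (0+21) mod 26 = 21 = V
  M(12) + H(7) = (12+7) mod 26 = 19 = T
Ciphertext: XOYJVT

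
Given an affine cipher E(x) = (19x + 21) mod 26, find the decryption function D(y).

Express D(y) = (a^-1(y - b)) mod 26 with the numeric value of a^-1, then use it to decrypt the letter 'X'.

Step 1: Find a^-1, the modular inverse of 19 mod 26.
Step 2: We need 19 * a^-1 = 1 (mod 26).
Step 3: 19 * 11 = 209 = 8 * 26 + 1, so a^-1 = 11.
Step 4: D(y) = 11(y - 21) mod 26.
Step 5: Apply to 'X' (y = 23): D(23) = 11 * (23 - 21) mod 26 = 11 * 2 mod 26 = 22 -> 'W'.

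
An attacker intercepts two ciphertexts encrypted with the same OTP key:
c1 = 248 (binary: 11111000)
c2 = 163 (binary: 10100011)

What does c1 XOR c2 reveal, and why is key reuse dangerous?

Step 1: c1 XOR c2 = (m1 XOR k) XOR (m2 XOR k).
Step 2: By XOR associativity/commutativity: = m1 XOR m2 XOR k XOR k = m1 XOR m2.
Step 3: 11111000 XOR 10100011 = 01011011 = 91.
Step 4: The key cancels out! An attacker learns m1 XOR m2 = 91, revealing the relationship between plaintexts.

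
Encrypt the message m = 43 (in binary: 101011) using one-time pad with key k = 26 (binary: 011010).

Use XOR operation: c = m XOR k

Step 1: Write out the XOR operation bit by bit:
  Message: 101011
  Key:     011010
  XOR:     110001
Step 2: Convert to decimal: 110001 = 49.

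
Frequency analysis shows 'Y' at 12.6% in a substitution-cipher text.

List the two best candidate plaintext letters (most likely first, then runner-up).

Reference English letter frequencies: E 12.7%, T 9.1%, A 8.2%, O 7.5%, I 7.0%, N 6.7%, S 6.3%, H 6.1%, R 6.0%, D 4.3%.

Step 1: Observed frequency of 'Y' is 12.6%.
Step 2: Compute distances to each reference frequency and sort:
  E (12.7%): difference = 0.1% <-- BEST
  T (9.1%): difference = 3.5% <-- RUNNER-UP
  A (8.2%): difference = 4.4%
  O (7.5%): difference = 5.1%
  I (7.0%): difference = 5.6%
Step 3: Most likely is 'E' (12.7%, diff 0.1%); second most likely is 'T' (9.1%, diff 3.5%).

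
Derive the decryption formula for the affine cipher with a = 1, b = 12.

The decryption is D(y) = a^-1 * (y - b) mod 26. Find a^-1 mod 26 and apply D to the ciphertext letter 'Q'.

Step 1: Find a^-1, the modular inverse of 1 mod 26.
Step 2: We need 1 * a^-1 = 1 (mod 26).
Step 3: 1 * 1 = 1 = 0 * 26 + 1, so a^-1 = 1.
Step 4: D(y) = 1(y - 12) mod 26.
Step 5: Apply to 'Q' (y = 16): D(16) = 1 * (16 - 12) mod 26 = 1 * 4 mod 26 = 4 -> 'E'.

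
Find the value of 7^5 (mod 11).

Step 1: Compute 7^5 mod 11 step by step, reducing modulo 11 at each step.
  7^1 mod 11 = 7
  7^2 mod 11 = (7 * 7) mod 11 = 5
  7^3 mod 11 = (5 * 7) mod 11 = 2
  7^4 mod 11 = (2 * 7) mod 11 = 3
  7^5 mod 11 = (3 * 7) mod 11 = 10
Step 2: Result = 10.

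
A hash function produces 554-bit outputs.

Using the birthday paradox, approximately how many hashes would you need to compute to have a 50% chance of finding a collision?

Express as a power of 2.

Step 1: The birthday paradox gives collision probability ~50% after sqrt(2^n) = 2^(n/2) hashes.
Step 2: For 554-bit output: 2^(554/2) = 2^277.
Step 3: Approximately 2^277 hash computations needed.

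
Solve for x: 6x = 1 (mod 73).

Step 1: We need x such that 6 * x = 1 (mod 73).
Step 2: Using the extended Euclidean algorithm or trial:
  6 * 61 = 366 = 5 * 73 + 1.
Step 3: Since 366 mod 73 = 1, the inverse is x = 61.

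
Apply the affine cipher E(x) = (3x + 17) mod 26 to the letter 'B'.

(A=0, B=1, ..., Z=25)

Step 1: Convert 'B' to number: x = 1.
Step 2: E(1) = (3 * 1 + 17) mod 26 = 20 mod 26 = 20.
Step 3: Convert 20 back to letter: U.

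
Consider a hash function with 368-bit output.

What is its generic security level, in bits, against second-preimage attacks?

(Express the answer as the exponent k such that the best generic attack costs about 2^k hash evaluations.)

Step 1: The hash has a 368-bit output.
Step 2: Second-preimage resistance means: given a specific input x, it should be infeasible to find a different y with h(y) = h(x).
With a 368-bit output, a generic search for a second preimage costs about 2^368 evaluations (each trial matches the fixed target with probability 2^-368).
Step 3: Security level = 368 bits.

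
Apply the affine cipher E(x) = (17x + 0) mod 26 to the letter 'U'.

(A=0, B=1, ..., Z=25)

Step 1: Convert 'U' to number: x = 20.
Step 2: E(20) = (17 * 20 + 0) mod 26 = 340 mod 26 = 2.
Step 3: Convert 2 back to letter: C.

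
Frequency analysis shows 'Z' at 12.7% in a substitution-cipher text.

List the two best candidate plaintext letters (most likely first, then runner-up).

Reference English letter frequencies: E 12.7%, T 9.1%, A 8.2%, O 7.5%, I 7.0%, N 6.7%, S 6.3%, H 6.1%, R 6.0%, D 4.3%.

Step 1: Observed frequency of 'Z' is 12.7%.
Step 2: Compute distances to each reference frequency and sort:
  E (12.7%): difference = 0.0% <-- BEST
  T (9.1%): difference = 3.6% <-- RUNNER-UP
  A (8.2%): difference = 4.5%
  O (7.5%): difference = 5.2%
  I (7.0%): difference = 5.7%
Step 3: Most likely is 'E' (12.7%, diff 0.0%); second most likely is 'T' (9.1%, diff 3.6%).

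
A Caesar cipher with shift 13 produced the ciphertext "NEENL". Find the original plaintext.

Step 1: Reverse the shift by subtracting 13 from each letter position.
  N (position 13) -> position (13-13) mod 26 = 0 -> A
  E (position 4) -> position (4-13) mod 26 = 17 -> R
  E (position 4) -> position (4-13) mod 26 = 17 -> R
  N (position 13) -> position (13-13) mod 26 = 0 -> A
  L (position 11) -> position (11-13) mod 26 = 24 -> Y
Decrypted message: ARRAY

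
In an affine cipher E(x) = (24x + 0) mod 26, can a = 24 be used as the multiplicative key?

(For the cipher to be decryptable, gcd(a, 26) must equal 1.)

Step 1: Compute gcd(24, 26).
Step 2: gcd(24, 26) = 2.
Since gcd = 2 != 1, 24 shares a common factor with 26, so it cannot be used.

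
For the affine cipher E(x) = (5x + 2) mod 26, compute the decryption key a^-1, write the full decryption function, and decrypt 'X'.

Step 1: Find a^-1, the modular inverse of 5 mod 26.
Step 2: We need 5 * a^-1 = 1 (mod 26).
Step 3: 5 * 21 = 105 = 4 * 26 + 1, so a^-1 = 21.
Step 4: D(y) = 21(y - 2) mod 26.
Step 5: Apply to 'X' (y = 23): D(23) = 21 * (23 - 2) mod 26 = 21 * 21 mod 26 = 25 -> 'Z'.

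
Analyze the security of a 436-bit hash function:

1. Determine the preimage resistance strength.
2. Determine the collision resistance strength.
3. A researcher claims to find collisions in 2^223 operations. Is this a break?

Step 1: Preimage resistance requires brute-force of 2^436 operations.
Step 2: Collision resistance (birthday bound) = 2^(436/2) = 2^218.
Step 3: The claimed attack costs 2^223 operations.
Step 4: Since 2^223 >= 2^218, the claimed attack is no faster than the generic birthday attack, so this does not break collision resistance.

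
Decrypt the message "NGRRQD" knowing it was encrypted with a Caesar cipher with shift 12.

Step 1: Reverse the shift by subtracting 12 from each letter position.
  N (position 13) -> position (13-12) mod 26 = 1 -> B
  G (position 6) -> position (6-12) mod 26 = 20 -> U
  R (position 17) -> position (17-12) mod 26 = 5 -> F
  R (position 17) -> position (17-12) mod 26 = 5 -> F
  Q (position 16) -> position (16-12) mod 26 = 4 -> E
  D (position 3) -> position (3-12) mod 26 = 17 -> R
Decrypted message: BUFFER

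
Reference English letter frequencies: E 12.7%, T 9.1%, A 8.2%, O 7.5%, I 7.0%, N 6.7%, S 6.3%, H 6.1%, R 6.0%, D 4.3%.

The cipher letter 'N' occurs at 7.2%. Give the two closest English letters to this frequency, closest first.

Step 1: Observed frequency of 'N' is 7.2%.
Step 2: Compute distances to each reference frequency and sort:
  I (7.0%): difference = 0.2% <-- BEST
  O (7.5%): difference = 0.3% <-- RUNNER-UP
  N (6.7%): difference = 0.5%
  S (6.3%): difference = 0.9%
  A (8.2%): difference = 1.0%
Step 3: Most likely is 'I' (7.0%, diff 0.2%); second most likely is 'O' (7.5%, diff 0.3%).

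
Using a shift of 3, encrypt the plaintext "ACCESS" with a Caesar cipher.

Step 1: For each letter, shift forward by 3 positions (mod 26).
  A (position 0) -> position (0+3) mod 26 = 3 -> D
  C (position 2) -> position (2+3) mod 26 = 5 -> F
  C (position 2) -> position (2+3) mod 26 = 5 -> F
  E (position 4) -> position (4+3) mod 26 = 7 -> H
  S (position 18) -> position (18+3) mod 26 = 21 -> V
  S (position 18) -> position (18+3) mod 26 = 21 -> V
Result: DFFHVV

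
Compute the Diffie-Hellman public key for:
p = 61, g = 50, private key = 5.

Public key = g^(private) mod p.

Step 1: A = g^a mod p = 50^5 mod 61.
  50^1 mod 61 = 50
  50^2 mod 61 = (50 * 50) mod 61 = 60
  50^3 mod 61 = (60 * 50) mod 61 = 11
  50^4 mod 61 = (11 * 50) mod 61 = 1
  50^5 mod 61 = (1 * 50) mod 61 = 50
Result: A = 50.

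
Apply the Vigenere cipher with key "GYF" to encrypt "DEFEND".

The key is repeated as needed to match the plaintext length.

Step 1: Repeat key to match plaintext length:
  Plaintext: DEFEND
  Key:       GYFGYF
Step 2: Encrypt each letter:
  D(3) + G(6) = (3+6) mod 26 = 9 = J
  E(4) + Y(24) = (4+24) mod 26 = 2 = C
  F(5) + F(5) = (5+5) mod 26 = 10 = K
  E(4) + G(6) = (4+6) mod 26 = 10 = K
  N(13) + Y(24) = (13+24) mod 26 = 11 = L
  D(3) + F(5) = (3+5) mod 26 = 8 = I
Ciphertext: JCKKLI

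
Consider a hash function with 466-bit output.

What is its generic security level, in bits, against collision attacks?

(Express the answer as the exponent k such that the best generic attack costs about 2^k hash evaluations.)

Step 1: The hash has a 466-bit output.
Step 2: Collision resistance means it should be infeasible to find any x != y with h(x) = h(y).
By the birthday bound, a generic collision search succeeds after about sqrt(2^466) = 2^(466/2) = 2^233 evaluations.
Step 3: Security level = 233 bits.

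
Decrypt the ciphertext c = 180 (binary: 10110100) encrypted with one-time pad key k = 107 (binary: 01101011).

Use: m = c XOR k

Step 1: XOR ciphertext with key:
  Ciphertext: 10110100
  Key:        01101011
  XOR:        11011111
Step 2: Plaintext = 11011111 = 223 in decimal.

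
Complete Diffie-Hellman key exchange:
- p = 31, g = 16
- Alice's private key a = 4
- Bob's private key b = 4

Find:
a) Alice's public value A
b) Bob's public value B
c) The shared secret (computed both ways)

Step 1: A = g^a mod p = 16^4 mod 31 = 2.
Step 2: B = g^b mod p = 16^4 mod 31 = 2.
Step 3: Alice computes s = B^a mod p = 2^4 mod 31 = 16.
Step 4: Bob computes s = A^b mod p = 2^4 mod 31 = 16.
Both sides agree: shared secret = 16.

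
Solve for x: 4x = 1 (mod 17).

Step 1: We need x such that 4 * x = 1 (mod 17).
Step 2: Using the extended Euclidean algorithm or trial:
  4 * 13 = 52 = 3 * 17 + 1.
Step 3: Since 52 mod 17 = 1, the inverse is x = 13.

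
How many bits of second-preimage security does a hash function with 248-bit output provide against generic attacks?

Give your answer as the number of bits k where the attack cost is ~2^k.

Step 1: The hash has a 248-bit output.
Step 2: Second-preimage resistance means: given a specific input x, it should be infeasible to find a different y with h(y) = h(x).
With a 248-bit output, a generic search for a second preimage costs about 2^248 evaluations (each trial matches the fixed target with probability 2^-248).
Step 3: Security level = 248 bits.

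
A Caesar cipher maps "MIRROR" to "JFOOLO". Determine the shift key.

Step 1: Compare first letters: M (position 12) -> J (position 9).
Step 2: Shift = (9 - 12) mod 26 = 23.
The shift value is 23.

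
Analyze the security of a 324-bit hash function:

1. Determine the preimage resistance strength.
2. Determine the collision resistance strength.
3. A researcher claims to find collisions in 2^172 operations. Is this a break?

Step 1: Preimage resistance requires brute-force of 2^324 operations.
Step 2: Collision resistance (birthday bound) = 2^(324/2) = 2^162.
Step 3: The claimed attack costs 2^172 operations.
Step 4: Since 2^172 >= 2^162, the claimed attack is no faster than the generic birthday attack, so this does not break collision resistance.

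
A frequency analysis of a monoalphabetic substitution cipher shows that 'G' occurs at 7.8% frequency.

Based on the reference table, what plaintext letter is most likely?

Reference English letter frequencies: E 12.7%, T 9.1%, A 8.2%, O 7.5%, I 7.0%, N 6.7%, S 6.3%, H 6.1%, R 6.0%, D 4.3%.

Step 1: The observed frequency is 7.8%.
Step 2: Compare with English frequencies:
  E: 12.7% (difference: 4.9%)
  T: 9.1% (difference: 1.3%)
  A: 8.2% (difference: 0.4%)
  O: 7.5% (difference: 0.3%) <-- closest
  I: 7.0% (difference: 0.8%)
  N: 6.7% (difference: 1.1%)
  S: 6.3% (difference: 1.5%)
  H: 6.1% (difference: 1.7%)
  R: 6.0% (difference: 1.8%)
  D: 4.3% (difference: 3.5%)
Step 3: 'G' most likely represents 'O' (frequency 7.5%).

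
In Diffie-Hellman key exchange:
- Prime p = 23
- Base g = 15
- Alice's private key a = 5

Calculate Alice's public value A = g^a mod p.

Step 1: A = g^a mod p = 15^5 mod 23.
  15^1 mod 23 = 15
  15^2 mod 23 = (15 * 15) mod 23 = 18
  15^3 mod 23 = (18 * 15) mod 23 = 17
  15^4 mod 23 = (17 * 15) mod 23 = 2
  15^5 mod 23 = (2 * 15) mod 23 = 7
Result: A = 7.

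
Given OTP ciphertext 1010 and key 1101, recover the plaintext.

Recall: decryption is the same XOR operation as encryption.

Step 1: XOR ciphertext with key:
  Ciphertext: 1010
  Key:        1101
  XOR:        0111
Step 2: Plaintext = 0111 = 7 in decimal.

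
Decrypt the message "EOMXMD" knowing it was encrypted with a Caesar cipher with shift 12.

Step 1: Reverse the shift by subtracting 12 from each letter position.
  E (position 4) -> position (4-12) mod 26 = 18 -> S
  O (position 14) -> position (14-12) mod 26 = 2 -> C
  M (position 12) -> position (12-12) mod 26 = 0 -> A
  X (position 23) -> position (23-12) mod 26 = 11 -> L
  M (position 12) -> position (12-12) mod 26 = 0 -> A
  D (position 3) -> position (3-12) mod 26 = 17 -> R
Decrypted message: SCALAR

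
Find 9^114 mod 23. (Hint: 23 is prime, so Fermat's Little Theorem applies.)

Step 1: Since 23 is prime, by Fermat's Little Theorem: 9^22 = 1 (mod 23).
Step 2: Reduce exponent: 114 mod 22 = 4.
Step 3: So 9^114 = 9^4 (mod 23).
Step 4: 9^4 mod 23 = 6.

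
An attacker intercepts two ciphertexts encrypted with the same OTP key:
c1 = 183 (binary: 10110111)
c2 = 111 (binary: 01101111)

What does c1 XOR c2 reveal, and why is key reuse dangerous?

Step 1: c1 XOR c2 = (m1 XOR k) XOR (m2 XOR k).
Step 2: By XOR associativity/commutativity: = m1 XOR m2 XOR k XOR k = m1 XOR m2.
Step 3: 10110111 XOR 01101111 = 11011000 = 216.
Step 4: The key cancels out! An attacker learns m1 XOR m2 = 216, revealing the relationship between plaintexts.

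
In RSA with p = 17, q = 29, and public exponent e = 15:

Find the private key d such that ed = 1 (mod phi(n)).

Step 1: n = 17 * 29 = 493.
Step 2: phi(n) = 16 * 28 = 448.
Step 3: Find d such that 15 * d = 1 (mod 448).
Step 4: d = 15^(-1) mod 448 = 239.
Verification: 15 * 239 = 3585 = 8 * 448 + 1.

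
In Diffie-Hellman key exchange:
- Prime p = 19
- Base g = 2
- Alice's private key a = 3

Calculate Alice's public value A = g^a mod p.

Step 1: A = g^a mod p = 2^3 mod 19.
  2^1 mod 19 = 2
  2^2 mod 19 = (2 * 2) mod 19 = 4
  2^3 mod 19 = (4 * 2) mod 19 = 8
Result: A = 8.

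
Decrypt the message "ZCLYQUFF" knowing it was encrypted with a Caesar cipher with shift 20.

Step 1: Reverse the shift by subtracting 20 from each letter position.
  Z (position 25) -> position (25-20) mod 26 = 5 -> F
  C (position 2) -> position (2-20) mod 26 = 8 -> I
  L (position 11) -> position (11-20) mod 26 = 17 -> R
  Y (position 24) -> position (24-20) mod 26 = 4 -> E
  Q (position 16) -> position (16-20) mod 26 = 22 -> W
  U (position 20) -> position (20-20) mod 26 = 0 -> A
  F (position 5) -> position (5-20) mod 26 = 11 -> L
  F (position 5) -> position (5-20) mod 26 = 11 -> L
Decrypted message: FIREWALL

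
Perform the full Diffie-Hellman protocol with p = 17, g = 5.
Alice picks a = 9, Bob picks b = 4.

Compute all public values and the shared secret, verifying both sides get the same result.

Step 1: A = g^a mod p = 5^9 mod 17 = 12.
Step 2: B = g^b mod p = 5^4 mod 17 = 13.
Step 3: Alice computes s = B^a mod p = 13^9 mod 17 = 13.
Step 4: Bob computes s = A^b mod p = 12^4 mod 17 = 13.
Both sides agree: shared secret = 13.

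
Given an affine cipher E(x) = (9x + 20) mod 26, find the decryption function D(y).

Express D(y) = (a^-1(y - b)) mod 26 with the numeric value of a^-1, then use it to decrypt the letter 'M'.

Step 1: Find a^-1, the modular inverse of 9 mod 26.
Step 2: We need 9 * a^-1 = 1 (mod 26).
Step 3: 9 * 3 = 27 = 1 * 26 + 1, so a^-1 = 3.
Step 4: D(y) = 3(y - 20) mod 26.
Step 5: Apply to 'M' (y = 12): D(12) = 3 * (12 - 20) mod 26 = 3 * -8 mod 26 = 2 -> 'C'.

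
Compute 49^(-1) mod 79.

Step 1: We need x such that 49 * x = 1 (mod 79).
Step 2: Using the extended Euclidean algorithm or trial:
  49 * 50 = 2450 = 31 * 79 + 1.
Step 3: Since 2450 mod 79 = 1, the inverse is x = 50.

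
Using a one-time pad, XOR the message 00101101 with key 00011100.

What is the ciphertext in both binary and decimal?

Step 1: Write out the XOR operation bit by bit:
  Message: 00101101
  Key:     00011100
  XOR:     00110001
Step 2: Convert to decimal: 00110001 = 49.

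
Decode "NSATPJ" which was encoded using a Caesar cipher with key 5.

Step 1: Reverse the shift by subtracting 5 from each letter position.
  N (position 13) -> position (13-5) mod 26 = 8 -> I
  S (position 18) -> position (18-5) mod 26 = 13 -> N
  A (position 0) -> position (0-5) mod 26 = 21 -> V
  T (position 19) -> position (19-5) mod 26 = 14 -> O
  P (position 15) -> position (15-5) mod 26 = 10 -> K
  J (position 9) -> position (9-5) mod 26 = 4 -> E
Decrypted message: INVOKE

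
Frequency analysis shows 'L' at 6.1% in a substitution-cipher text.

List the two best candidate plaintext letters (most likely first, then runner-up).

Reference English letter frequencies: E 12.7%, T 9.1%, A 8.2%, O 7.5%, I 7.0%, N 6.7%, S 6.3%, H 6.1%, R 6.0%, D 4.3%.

Step 1: Observed frequency of 'L' is 6.1%.
Step 2: Compute distances to each reference frequency and sort:
  H (6.1%): difference = 0.0% <-- BEST
  R (6.0%): difference = 0.1% <-- RUNNER-UP
  S (6.3%): difference = 0.2%
  N (6.7%): difference = 0.6%
  I (7.0%): difference = 0.9%
Step 3: Most likely is 'H' (6.1%, diff 0.0%); second most likely is 'R' (6.0%, diff 0.1%).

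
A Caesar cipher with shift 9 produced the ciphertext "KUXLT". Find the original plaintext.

Step 1: Reverse the shift by subtracting 9 from each letter position.
  K (position 10) -> position (10-9) mod 26 = 1 -> B
  U (position 20) -> position (20-9) mod 26 = 11 -> L
  X (position 23) -> position (23-9) mod 26 = 14 -> O
  L (position 11) -> position (11-9) mod 26 = 2 -> C
  T (position 19) -> position (19-9) mod 26 = 10 -> K
Decrypted message: BLOCK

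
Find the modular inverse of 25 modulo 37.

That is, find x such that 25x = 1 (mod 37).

Step 1: We need x such that 25 * x = 1 (mod 37).
Step 2: Using the extended Euclidean algorithm or trial:
  25 * 3 = 75 = 2 * 37 + 1.
Step 3: Since 75 mod 37 = 1, the inverse is x = 3.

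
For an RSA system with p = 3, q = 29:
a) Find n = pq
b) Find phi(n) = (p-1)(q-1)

Step 1: n = p * q = 3 * 29 = 87.
Step 2: phi(n) = (p-1)(q-1) = 2 * 28 = 56.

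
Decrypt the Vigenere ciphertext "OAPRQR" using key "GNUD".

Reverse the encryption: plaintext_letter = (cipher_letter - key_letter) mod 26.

Step 1: Extend key: GNUDGN
Step 2: Decrypt each letter (c - k) mod 26:
  O(14) - G(6) = (14-6) mod 26 = 8 = I
  A(0) - N(13) = (0-13) mod 26 = 13 = N
  P(15) - U(20) = (15-20) mod 26 = 21 = V
  R(17) - D(3) = (17-3) mod 26 = 14 = O
  Q(16) - G(6) = (16-6) mod 26 = 10 = K
  R(17) - N(13) = (17-13) mod 26 = 4 = E
Plaintext: INVOKE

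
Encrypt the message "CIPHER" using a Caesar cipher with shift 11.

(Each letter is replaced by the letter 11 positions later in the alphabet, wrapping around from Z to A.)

Step 1: For each letter, shift forward by 11 positions (mod 26).
  C (position 2) -> position (2+11) mod 26 = 13 -> N
  I (position 8) -> position (8+11) mod 26 = 19 -> T
  P (position 15) -> position (15+11) mod 26 = 0 -> A
  H (position 7) -> position (7+11) mod 26 = 18 -> S
  E (position 4) -> position (4+11) mod 26 = 15 -> P
  R (position 17) -> position (17+11) mod 26 = 2 -> C
Result: NTASPC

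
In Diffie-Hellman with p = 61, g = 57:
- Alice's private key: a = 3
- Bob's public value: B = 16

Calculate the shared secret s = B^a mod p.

Step 1: s = B^a mod p = 16^3 mod 61.
  16^1 mod 61 = 16
  16^2 mod 61 = (16 * 16) mod 61 = 12
  16^3 mod 61 = (12 * 16) mod 61 = 9
Result: shared secret = 9.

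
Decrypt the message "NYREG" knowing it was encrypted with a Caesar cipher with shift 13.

Step 1: Reverse the shift by subtracting 13 from each letter position.
  N (position 13) -> position (13-13) mod 26 = 0 -> A
  Y (position 24) -> position (24-13) mod 26 = 11 -> L
  R (position 17) -> position (17-13) mod 26 = 4 -> E
  E (position 4) -> position (4-13) mod 26 = 17 -> R
  G (position 6) -> position (6-13) mod 26 = 19 -> T
Decrypted message: ALERT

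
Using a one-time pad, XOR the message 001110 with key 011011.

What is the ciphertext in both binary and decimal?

Step 1: Write out the XOR operation bit by bit:
  Message: 001110
  Key:     011011
  XOR:     010101
Step 2: Convert to decimal: 010101 = 21.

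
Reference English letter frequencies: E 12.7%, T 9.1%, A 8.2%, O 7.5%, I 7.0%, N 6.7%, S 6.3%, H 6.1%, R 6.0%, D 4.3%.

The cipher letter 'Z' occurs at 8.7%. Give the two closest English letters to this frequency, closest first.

Step 1: Observed frequency of 'Z' is 8.7%.
Step 2: Compute distances to each reference frequency and sort:
  T (9.1%): difference = 0.4% <-- BEST
  A (8.2%): difference = 0.5% <-- RUNNER-UP
  O (7.5%): difference = 1.2%
  I (7.0%): difference = 1.7%
  N (6.7%): difference = 2.0%
Step 3: Most likely is 'T' (9.1%, diff 0.4%); second most likely is 'A' (8.2%, diff 0.5%).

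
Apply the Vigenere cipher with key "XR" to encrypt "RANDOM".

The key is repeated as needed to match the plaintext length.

Step 1: Repeat key to match plaintext length:
  Plaintext: RANDOM
  Key:       XRXRXR
Step 2: Encrypt each letter:
  R(17) + X(23) = (17+23) mod 26 = 14 = O
  A(0) + R(17) = (0+17) mod 26 = 17 = R
  N(13) + X(23) = (13+23) mod 26 = 10 = K
  D(3) + R(17) = (3+17) mod 26 = 20 = U
  O(14) + X(23) = (14+23) mod 26 = 11 = L
  M(12) + R(17) = (12+17) mod 26 = 3 = D
Ciphertext: ORKULD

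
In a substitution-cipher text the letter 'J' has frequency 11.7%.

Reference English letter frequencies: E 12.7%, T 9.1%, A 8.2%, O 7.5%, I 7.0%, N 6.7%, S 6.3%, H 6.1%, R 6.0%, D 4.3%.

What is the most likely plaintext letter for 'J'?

Step 1: The observed frequency is 11.7%.
Step 2: Compare with English frequencies:
  E: 12.7% (difference: 1.0%) <-- closest
  T: 9.1% (difference: 2.6%)
  A: 8.2% (difference: 3.5%)
  O: 7.5% (difference: 4.2%)
  I: 7.0% (difference: 4.7%)
  N: 6.7% (difference: 5.0%)
  S: 6.3% (difference: 5.4%)
  H: 6.1% (difference: 5.6%)
  R: 6.0% (difference: 5.7%)
  D: 4.3% (difference: 7.4%)
Step 3: 'J' most likely represents 'E' (frequency 12.7%).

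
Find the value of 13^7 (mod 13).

Step 1: Compute 13^7 mod 13 step by step, reducing modulo 13 at each step.
  13^1 mod 13 = 0
  13^2 mod 13 = (0 * 13) mod 13 = 0
  13^3 mod 13 = (0 * 13) mod 13 = 0
  13^4 mod 13 = (0 * 13) mod 13 = 0
  13^5 mod 13 = (0 * 13) mod 13 = 0
  13^6 mod 13 = (0 * 13) mod 13 = 0
  13^7 mod 13 = (0 * 13) mod 13 = 0
Step 2: Result = 0.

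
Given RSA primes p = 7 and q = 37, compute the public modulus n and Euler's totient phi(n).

Step 1: n = p * q = 7 * 37 = 259.
Step 2: phi(n) = (p-1)(q-1) = 6 * 36 = 216.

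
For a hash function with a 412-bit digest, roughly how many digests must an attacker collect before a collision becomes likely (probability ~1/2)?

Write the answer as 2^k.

Step 1: The birthday paradox gives collision probability ~50% after sqrt(2^n) = 2^(n/2) hashes.
Step 2: For 412-bit output: 2^(412/2) = 2^206.
Step 3: Approximately 2^206 hash computations needed.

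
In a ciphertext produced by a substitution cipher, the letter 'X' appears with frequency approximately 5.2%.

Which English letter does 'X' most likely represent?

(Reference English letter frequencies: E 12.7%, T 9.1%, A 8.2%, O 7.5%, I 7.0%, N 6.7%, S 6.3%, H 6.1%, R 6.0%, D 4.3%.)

Step 1: The observed frequency is 5.2%.
Step 2: Compare with English frequencies:
  E: 12.7% (difference: 7.5%)
  T: 9.1% (difference: 3.9%)
  A: 8.2% (difference: 3.0%)
  O: 7.5% (difference: 2.3%)
  I: 7.0% (difference: 1.8%)
  N: 6.7% (difference: 1.5%)
  S: 6.3% (difference: 1.1%)
  H: 6.1% (difference: 0.9%)
  R: 6.0% (difference: 0.8%) <-- closest
  D: 4.3% (difference: 0.9%)
Step 3: 'X' most likely represents 'R' (frequency 6.0%).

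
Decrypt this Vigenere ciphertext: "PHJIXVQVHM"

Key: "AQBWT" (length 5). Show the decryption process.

Step 1: Key 'AQBWT' has length 5. Extended key: AQBWTAQBWT
Step 2: Decrypt each position:
  P(15) - A(0) = 15 = P
  H(7) - Q(16) = 17 = R
  J(9) - B(1) = 8 = I
  I(8) - W(22) = 12 = M
  X(23) - T(19) = 4 = E
  V(21) - A(0) = 21 = V
  Q(16) - Q(16) = 0 = A
  V(21) - B(1) = 20 = U
  H(7) - W(22) = 11 = L
  M(12) - T(19) = 19 = T
Plaintext: PRIMEVAULT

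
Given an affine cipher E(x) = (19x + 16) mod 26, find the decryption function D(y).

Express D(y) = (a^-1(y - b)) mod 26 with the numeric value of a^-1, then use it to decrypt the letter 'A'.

Step 1: Find a^-1, the modular inverse of 19 mod 26.
Step 2: We need 19 * a^-1 = 1 (mod 26).
Step 3: 19 * 11 = 209 = 8 * 26 + 1, so a^-1 = 11.
Step 4: D(y) = 11(y - 16) mod 26.
Step 5: Apply to 'A' (y = 0): D(0) = 11 * (0 - 16) mod 26 = 11 * -16 mod 26 = 6 -> 'G'.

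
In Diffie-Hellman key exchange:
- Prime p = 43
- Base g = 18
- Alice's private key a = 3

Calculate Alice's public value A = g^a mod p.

Step 1: A = g^a mod p = 18^3 mod 43.
  18^1 mod 43 = 18
  18^2 mod 43 = (18 * 18) mod 43 = 23
  18^3 mod 43 = (23 * 18) mod 43 = 27
Result: A = 27.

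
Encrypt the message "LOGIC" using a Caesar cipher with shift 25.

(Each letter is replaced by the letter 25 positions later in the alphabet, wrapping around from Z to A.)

Step 1: For each letter, shift forward by 25 positions (mod 26).
  L (position 11) -> position (11+25) mod 26 = 10 -> K
  O (position 14) -> position (14+25) mod 26 = 13 -> N
  G (position 6) -> position (6+25) mod 26 = 5 -> F
  I (position 8) -> position (8+25) mod 26 = 7 -> H
  C (position 2) -> position (2+25) mod 26 = 1 -> B
Result: KNFHB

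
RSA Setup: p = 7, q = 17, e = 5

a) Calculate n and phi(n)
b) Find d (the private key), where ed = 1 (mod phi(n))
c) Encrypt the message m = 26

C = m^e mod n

Step 1: n = 7 * 17 = 119.
Step 2: phi(n) = (7-1)(17-1) = 6 * 16 = 96.
Step 3: Find d = 5^(-1) mod 96 = 77.
  Verify: 5 * 77 = 385 = 1 (mod 96).
Step 4: C = 26^5 mod 119 = 59.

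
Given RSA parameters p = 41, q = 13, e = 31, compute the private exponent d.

Step 1: n = 41 * 13 = 533.
Step 2: phi(n) = 40 * 12 = 480.
Step 3: Find d such that 31 * d = 1 (mod 480).
Step 4: d = 31^(-1) mod 480 = 31.
Verification: 31 * 31 = 961 = 2 * 480 + 1.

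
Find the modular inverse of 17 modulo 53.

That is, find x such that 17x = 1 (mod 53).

Step 1: We need x such that 17 * x = 1 (mod 53).
Step 2: Using the extended Euclidean algorithm or trial:
  17 * 25 = 425 = 8 * 53 + 1.
Step 3: Since 425 mod 53 = 1, the inverse is x = 25.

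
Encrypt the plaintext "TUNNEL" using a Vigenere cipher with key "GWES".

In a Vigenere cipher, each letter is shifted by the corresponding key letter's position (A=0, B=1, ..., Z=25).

Step 1: Repeat key to match plaintext length:
  Plaintext: TUNNEL
  Key:       GWESGW
Step 2: Encrypt each letter:
  T(19) + G(6) = (19+6) mod 26 = 25 = Z
  U(20) + W(22) = (20+22) mod 26 = 16 = Q
  N(13) + E(4) = (13+4) mod 26 = 17 = R
  N(13) + S(18) = (13+18) mod 26 = 5 = F
  E(4) + G(6) = (4+6) mod 26 = 10 = K
  L(11) + W(22) = (11+22) mod 26 = 7 = H
Ciphertext: ZQRFKH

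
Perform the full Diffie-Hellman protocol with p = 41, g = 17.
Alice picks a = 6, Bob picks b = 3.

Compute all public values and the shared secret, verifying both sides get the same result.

Step 1: A = g^a mod p = 17^6 mod 41 = 8.
Step 2: B = g^b mod p = 17^3 mod 41 = 34.
Step 3: Alice computes s = B^a mod p = 34^6 mod 41 = 20.
Step 4: Bob computes s = A^b mod p = 8^3 mod 41 = 20.
Both sides agree: shared secret = 20.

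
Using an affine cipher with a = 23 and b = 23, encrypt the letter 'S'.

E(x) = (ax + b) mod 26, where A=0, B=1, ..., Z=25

Step 1: Convert 'S' to number: x = 18.
Step 2: E(18) = (23 * 18 + 23) mod 26 = 437 mod 26 = 21.
Step 3: Convert 21 back to letter: V.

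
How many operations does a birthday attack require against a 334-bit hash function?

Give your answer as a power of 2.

Step 1: The birthday paradox gives collision probability ~50% after sqrt(2^n) = 2^(n/2) hashes.
Step 2: For 334-bit output: 2^(334/2) = 2^167.
Step 3: Approximately 2^167 hash computations needed.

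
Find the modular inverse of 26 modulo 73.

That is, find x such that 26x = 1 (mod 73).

Step 1: We need x such that 26 * x = 1 (mod 73).
Step 2: Using the extended Euclidean algorithm or trial:
  26 * 59 = 1534 = 21 * 73 + 1.
Step 3: Since 1534 mod 73 = 1, the inverse is x = 59.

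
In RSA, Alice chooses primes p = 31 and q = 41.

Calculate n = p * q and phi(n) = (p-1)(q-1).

Step 1: n = p * q = 31 * 41 = 1271.
Step 2: phi(n) = (p-1)(q-1) = 30 * 40 = 1200.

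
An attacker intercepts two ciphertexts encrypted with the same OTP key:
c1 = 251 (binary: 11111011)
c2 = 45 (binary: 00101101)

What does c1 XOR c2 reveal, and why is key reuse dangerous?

Step 1: c1 XOR c2 = (m1 XOR k) XOR (m2 XOR k).
Step 2: By XOR associativity/commutativity: = m1 XOR m2 XOR k XOR k = m1 XOR m2.
Step 3: 11111011 XOR 00101101 = 11010110 = 214.
Step 4: The key cancels out! An attacker learns m1 XOR m2 = 214, revealing the relationship between plaintexts.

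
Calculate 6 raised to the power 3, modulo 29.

Step 1: Compute 6^3 mod 29 step by step, reducing modulo 29 at each step.
  6^1 mod 29 = 6
  6^2 mod 29 = (6 * 6) mod 29 = 7
  6^3 mod 29 = (7 * 6) mod 29 = 13
Step 2: Result = 13.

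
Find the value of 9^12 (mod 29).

Step 1: Compute 9^12 mod 29 step by step, reducing modulo 29 at each step.
  9^1 mod 29 = 9
  9^2 mod 29 = (9 * 9) mod 29 = 23
  9^3 mod 29 = (23 * 9) mod 29 = 4
  9^4 mod 29 = (4 * 9) mod 29 = 7
  9^5 mod 29 = (7 * 9) mod 29 = 5
  9^6 mod 29 = (5 * 9) mod 29 = 16
  9^7 mod 29 = (16 * 9) mod 29 = 28
  9^8 mod 29 = (28 * 9) mod 29 = 20
  9^9 mod 29 = (20 * 9) mod 29 = 6
  9^10 mod 29 = (6 * 9) mod 29 = 25
  9^11 mod 29 = (25 * 9) mod 29 = 22
  9^12 mod 29 = (22 * 9) mod 29 = 24
Step 2: Result = 24.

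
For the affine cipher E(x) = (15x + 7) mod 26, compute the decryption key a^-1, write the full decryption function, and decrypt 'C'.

Step 1: Find a^-1, the modular inverse of 15 mod 26.
Step 2: We need 15 * a^-1 = 1 (mod 26).
Step 3: 15 * 7 = 105 = 4 * 26 + 1, so a^-1 = 7.
Step 4: D(y) = 7(y - 7) mod 26.
Step 5: Apply to 'C' (y = 2): D(2) = 7 * (2 - 7) mod 26 = 7 * -5 mod 26 = 17 -> 'R'.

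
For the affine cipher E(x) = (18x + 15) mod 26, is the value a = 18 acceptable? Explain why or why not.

Step 1: Compute gcd(18, 26).
Step 2: gcd(18, 26) = 2.
Since gcd = 2 != 1, 18 shares a common factor with 26, so it cannot be used.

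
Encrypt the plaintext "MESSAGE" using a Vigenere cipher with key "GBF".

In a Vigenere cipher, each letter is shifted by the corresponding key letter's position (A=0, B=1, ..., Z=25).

Step 1: Repeat key to match plaintext length:
  Plaintext: MESSAGE
  Key:       GBFGBFG
Step 2: Encrypt each letter:
  M(12) + G(6) = (12+6) mod 26 = 18 = S
  E(4) + B(1) = (4+1) mod 26 = 5 = F
  S(18) + F(5) = (18+5) mod 26 = 23 = X
  S(18) + G(6) = (18+6) mod 26 = 24 = Y
  A(0) + B(1) = (0+1) mod 26 = 1 = B
  G(6) + F(5) = (6+5) mod 26 = 11 = L
  E(4) + G(6) = (4+6) mod 26 = 10 = K
Ciphertext: SFXYBLK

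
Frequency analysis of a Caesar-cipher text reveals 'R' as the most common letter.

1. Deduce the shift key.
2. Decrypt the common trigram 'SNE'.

Step 1: In English, 'E' is the most frequent letter (12.7%).
Step 2: The most frequent ciphertext letter is 'R' (position 17).
Step 3: Shift = (17 - 4) mod 26 = 13.
Step 4: Decrypt 'SNE' by shifting back 13:
  S -> F
  N -> A
  E -> R
Step 5: 'SNE' decrypts to 'FAR'.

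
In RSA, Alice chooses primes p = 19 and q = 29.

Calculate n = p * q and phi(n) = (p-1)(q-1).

Step 1: n = p * q = 19 * 29 = 551.
Step 2: phi(n) = (p-1)(q-1) = 18 * 28 = 504.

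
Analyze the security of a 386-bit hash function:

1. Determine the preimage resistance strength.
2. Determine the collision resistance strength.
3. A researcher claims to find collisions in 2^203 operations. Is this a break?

Step 1: Preimage resistance requires brute-force of 2^386 operations.
Step 2: Collision resistance (birthday bound) = 2^(386/2) = 2^193.
Step 3: The claimed attack costs 2^203 operations.
Step 4: Since 2^203 >= 2^193, the claimed attack is no faster than the generic birthday attack, so this does not break collision resistance.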